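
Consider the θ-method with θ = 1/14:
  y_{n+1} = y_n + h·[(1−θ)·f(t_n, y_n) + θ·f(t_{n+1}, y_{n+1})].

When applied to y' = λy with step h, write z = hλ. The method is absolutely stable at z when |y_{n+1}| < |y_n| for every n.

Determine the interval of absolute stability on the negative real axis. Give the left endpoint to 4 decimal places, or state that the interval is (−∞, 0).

z∈(-2.3333,0).

On y'=λy, z=hλ:
  y_{n+1} = y_n + z·[13/14·y_n + 1/14·y_{n+1}] ⇒ (1 − 1/14z)y_{n+1} = (1 + 13/14z)y_n
  R(z) = (1 + 13/14z)/(1 − 1/14z).

Boundary: |R(x)|=1, x<0.
x=-1.36: |R|=0.2396
R=−1: 1+13/14x = −1+1/14x ⇒ -6/7x=2 ⇒ x=2/(-6/7)=-2.3333
Confirm numerically:
  x=-2.031: |R|=0.77369 <1
  x=-1.870: |R|=0.64965 <1
  x=-1.868: |R|=0.64810 <1
  x=-2.633: |R|=1.21620 >1
  x=-2.411: |R|=1.05679 >1
  x=-2.386: |R|=1.03857 >1
So |R|<1 on (-2.3333, 0).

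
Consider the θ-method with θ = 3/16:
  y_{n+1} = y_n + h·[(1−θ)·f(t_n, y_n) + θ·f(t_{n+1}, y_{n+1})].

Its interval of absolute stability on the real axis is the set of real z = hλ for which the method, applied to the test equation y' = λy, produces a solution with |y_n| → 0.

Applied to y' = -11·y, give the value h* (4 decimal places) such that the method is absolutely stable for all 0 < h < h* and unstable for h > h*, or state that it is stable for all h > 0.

With y'=λy (z=hλ):
  y_{n+1} = y_n + z·[13/16·y_n + 3/16·y_{n+1}] ⇒ (1 − 3/16z)y_{n+1} = (1 + 13/16z)y_n
  Hence R(z) = (1 + 13/16z)/(1 − 3/16z).

Solve |R(x)|<1 on ℝ⁻.
x=-0.67: |R|=0.4048
R=−1: 1+13/16x = −1+3/16x ⇒ -5/8x=2 ⇒ x=2/(-5/8)=-3.2000
Confirm numerically:
  x=-2.458: |R|=0.68255 <1
  x=-2.256: |R|=0.58538 <1
  x=-2.194: |R|=0.55451 <1
  x=-2.117: |R|=0.51546 <1
  x=-3.267: |R|=1.02597 >1
  x=-3.244: |R|=1.01710 >1
So |R|<1 on (-3.2000, 0).

(-3.2000,0); λ=-11 ⇒ h* = (16/5)/11 = 0.2909.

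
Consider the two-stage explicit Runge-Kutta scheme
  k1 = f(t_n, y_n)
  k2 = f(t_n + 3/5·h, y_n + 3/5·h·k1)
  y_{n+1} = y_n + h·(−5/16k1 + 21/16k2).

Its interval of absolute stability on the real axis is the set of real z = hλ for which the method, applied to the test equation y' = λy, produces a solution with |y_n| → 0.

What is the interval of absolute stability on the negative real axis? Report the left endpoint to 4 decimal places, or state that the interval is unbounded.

(-1.2698, 0).

Test eqn y'=λy, z=hλ:
  k1=λy_n ⇒ h·k1=z·y_n;  k2=λ(1+3/5z)y_n ⇒ h·k2=z(1+3/5z)y_n
  y_{n+1}/y_n = 1 − 5/16z + 21/16z(1+3/5z) = 1 + z + 63/80z²
  R(z) = 1 + z + 63/80z².

Solve |R(x)|<1 on ℝ⁻.
x=-0.7: |R|=0.6859
R=1: x+63/80x²=0 ⇒ x=−80/63=-1.2698; min R=1−1/(4·63/80)=0.6825>−1
Confirm numerically:
  x=-1.129: |R|=0.87478 <1
  x=-0.944: |R|=0.75777 <1
  x=-0.832: |R|=0.71313 <1
  x=-1.417: |R|=1.16421 >1
  x=-1.354: |R|=1.08974 >1
Stable set (-1.2698, 0).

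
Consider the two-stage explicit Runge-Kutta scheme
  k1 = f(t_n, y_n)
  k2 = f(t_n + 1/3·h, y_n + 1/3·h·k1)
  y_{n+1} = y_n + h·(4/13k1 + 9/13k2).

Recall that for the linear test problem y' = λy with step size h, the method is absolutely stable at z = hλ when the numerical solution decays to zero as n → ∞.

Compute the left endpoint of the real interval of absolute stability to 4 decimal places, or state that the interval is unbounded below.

left endpoint -4.3333.

With y'=λy (z=hλ):
  k1=λy_n ⇒ h·k1=z·y_n;  k2=λ(1+1/3z)y_n ⇒ h·k2=z(1+1/3z)y_n
  y_{n+1}/y_n = 1 + 4/13z + 9/13z(1+1/3z) = 1 + z + 3/13z²
  ⇒ R(z) = 1 + z + 3/13z².

Boundary: |R(x)|=1, x<0.
x=-0.39: |R|=0.6451
R=1: x+3/13x²=0 ⇒ x=−13/3=-4.3333; min R=1−1/(4·3/13)=-0.0833>−1
Confirm numerically:
  x=-3.653: |R|=0.42648 <1
  x=-3.565: |R|=0.36790 <1
  x=-3.353: |R|=0.24145 <1
  x=-1.913: |R|=0.06848 <1
  x=-4.779: |R|=1.49150 >1
  x=-4.509: |R|=1.18279 >1
  x=-4.487: |R|=1.15912 >1
Interval (-4.3333, 0).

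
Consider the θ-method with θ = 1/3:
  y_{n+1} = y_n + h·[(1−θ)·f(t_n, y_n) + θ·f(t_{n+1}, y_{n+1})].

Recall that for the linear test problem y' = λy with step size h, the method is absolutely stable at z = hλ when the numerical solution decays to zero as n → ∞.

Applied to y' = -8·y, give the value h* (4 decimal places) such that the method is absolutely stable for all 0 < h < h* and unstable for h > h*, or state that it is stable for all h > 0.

(-6.0000,0); λ=-8 ⇒ h* = (6)/8 = 0.7500.

With y'=λy (z=hλ):
  y_{n+1} = y_n + z·[2/3·y_n + 1/3·y_{n+1}] ⇒ (1 − 1/3z)y_{n+1} = (1 + 2/3z)y_n
  Hence R(z) = (1 + 2/3z)/(1 − 1/3z).

Need |R(x)|<1, x<0.
x=-1.07: |R|=0.2113
R=−1: 1+2/3x = −1+1/3x ⇒ -1/3x=2 ⇒ x=2/(-1/3)=-6.0000
Confirm numerically:
  x=-4.978: |R|=0.87190 <1
  x=-4.161: |R|=0.74319 <1
  x=-4.121: |R|=0.73613 <1
  x=-2.478: |R|=0.35706 <1
  x=-6.377: |R|=1.04020 >1
  x=-6.153: |R|=1.01672 >1
Interval (-6.0000, 0).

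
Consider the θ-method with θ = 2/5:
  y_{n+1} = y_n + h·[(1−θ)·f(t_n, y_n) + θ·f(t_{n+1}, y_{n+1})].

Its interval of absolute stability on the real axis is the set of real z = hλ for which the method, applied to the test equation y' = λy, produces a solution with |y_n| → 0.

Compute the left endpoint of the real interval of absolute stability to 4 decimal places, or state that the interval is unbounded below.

Test eqn y'=λy, z=hλ:
  y_{n+1} = y_n + z·[3/5·y_n + 2/5·y_{n+1}] ⇒ (1 − 2/5z)y_{n+1} = (1 + 3/5z)y_n
  R(z) = (1 + 3/5z)/(1 − 2/5z).

Need |R(x)|<1, x<0.
x=-0.47: |R|=0.6044
R=−1: 1+3/5x = −1+2/5x ⇒ -1/5x=2 ⇒ x=2/(-1/5)=-10.0000
Confirm numerically:
  x=-9.559: |R|=0.98171 <1
  x=-7.245: |R|=0.85865 <1
  x=-7.049: |R|=0.84548 <1
  x=-6.055: |R|=0.76943 <1
  x=-10.465: |R|=1.01793 >1
  x=-10.440: |R|=1.01700 >1
So |R|<1 on (-10.0000, 0).

z* = -10.0000.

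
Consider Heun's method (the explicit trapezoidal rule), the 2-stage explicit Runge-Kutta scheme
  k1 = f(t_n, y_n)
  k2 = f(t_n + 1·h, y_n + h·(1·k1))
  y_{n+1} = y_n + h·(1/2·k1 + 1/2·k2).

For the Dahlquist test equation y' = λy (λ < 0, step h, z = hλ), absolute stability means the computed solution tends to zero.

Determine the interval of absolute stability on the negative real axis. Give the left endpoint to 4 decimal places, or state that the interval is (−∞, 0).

Set f=λy, z=hλ:
  order 2, 2-stage ⇒ R(z)=1+z+z^2/2
  (e.g. R(-1.7)=0.74500, |R|=0.74500)

Boundary: |R(x)|=1, x<0.
x=-1.7: |R|=0.7450
|R(-1.95)|=0.9512 |R(-1.93)|=0.9325 |R(-0.81)|=0.5181
Bisect:
  x_lo=-2.3948 |R|=1.4727  x_hi=-0.1403 |R|=0.8696
  mid=-1.26753 |R|=0.53579 →hi
  mid=-1.83116 |R|=0.84541 →hi
  mid=-2.11297 |R|=1.11935 →lo
  mid=-1.97207 |R|=0.97246 →hi
  mid=-2.04252 |R|=1.04342 →lo
  mid=-2.00729 |R|=1.00732 →lo
  mid=-1.98968 |R|=0.98973 →hi
  mid=-1.99849 |R|=0.99849 →hi
  mid=-2.00289 |R|=1.00289 →lo
  mid=-2.00069 |R|=1.00069 →lo
  ...
  [-2.00000,-1.99986] ⇒ x*=-2.0000
Stable set (-2.0000, 0).

z∈(-2.0000,0).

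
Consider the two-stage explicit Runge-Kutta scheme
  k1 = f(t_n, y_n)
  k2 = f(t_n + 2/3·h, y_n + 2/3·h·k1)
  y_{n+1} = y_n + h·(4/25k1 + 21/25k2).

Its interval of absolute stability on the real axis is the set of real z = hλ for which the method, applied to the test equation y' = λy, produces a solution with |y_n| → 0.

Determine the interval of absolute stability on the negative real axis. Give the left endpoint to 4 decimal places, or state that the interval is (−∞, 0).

z∈(-1.7857,0).

Set f=λy, z=hλ:
  k1=λy_n ⇒ h·k1=z·y_n;  k2=λ(1+2/3z)y_n ⇒ h·k2=z(1+2/3z)y_n
  y_{n+1}/y_n = 1 + 4/25z + 21/25z(1+2/3z) = 1 + z + 14/25z²
  so R(z) = 1 + z + 14/25z².

Need |R(x)|<1, x<0.
x=-1.32: |R|=0.6557
R=1: x+14/25x²=0 ⇒ x=−25/14=-1.7857; min R=1−1/(4·14/25)=0.5536>−1
Confirm numerically:
  x=-1.504: |R|=0.76273 <1
  x=-1.355: |R|=0.67317 <1
  x=-0.757: |R|=0.56391 <1
  x=-2.196: |R|=1.50455 >1
  x=-2.141: |R|=1.42597 >1
  x=-2.039: |R|=1.28921 >1
So |R|<1 on (-1.7857, 0).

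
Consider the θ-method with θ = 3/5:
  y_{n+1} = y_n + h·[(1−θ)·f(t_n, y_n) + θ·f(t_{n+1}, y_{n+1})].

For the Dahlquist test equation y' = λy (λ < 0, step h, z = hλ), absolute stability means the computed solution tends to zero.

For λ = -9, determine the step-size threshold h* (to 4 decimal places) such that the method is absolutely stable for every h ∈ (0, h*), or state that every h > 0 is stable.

(−∞, 0) — no finite endpoint. Any h>0 works for λ=-9.

With y'=λy (z=hλ):
  y_{n+1} = y_n + z·[2/5·y_n + 3/5·y_{n+1}] ⇒ (1 − 3/5z)y_{n+1} = (1 + 2/5z)y_n
  R(z) = (1 + 2/5z)/(1 − 3/5z).

Need |R(x)|<1, x<0.
x=-1.32: |R|=0.2634
x=-2: |R|=0.0909
x=-10: |R|=0.4286
x=-100: |R|=0.6393
θ=3/5≥1/2 ⇒ |1+2/5x|<|1−3/5x| ∀x<0 ⇒ interval (−∞,0).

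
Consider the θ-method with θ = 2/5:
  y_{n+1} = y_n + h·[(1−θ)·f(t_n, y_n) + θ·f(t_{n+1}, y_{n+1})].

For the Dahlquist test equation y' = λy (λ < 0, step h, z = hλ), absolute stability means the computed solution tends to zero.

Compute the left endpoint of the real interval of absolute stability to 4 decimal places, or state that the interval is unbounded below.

Set f=λy, z=hλ:
  y_{n+1} = y_n + z·[3/5·y_n + 2/5·y_{n+1}] ⇒ (1 − 2/5z)y_{n+1} = (1 + 3/5z)y_n
  so R(z) = (1 + 3/5z)/(1 − 2/5z).

Boundary: |R(x)|=1, x<0.
x=-0.47: |R|=0.6044
R=−1: 1+3/5x = −1+2/5x ⇒ -1/5x=2 ⇒ x=2/(-1/5)=-10.0000
Confirm numerically:
  x=-9.128: |R|=0.96250 <1
  x=-8.365: |R|=0.92476 <1
  x=-7.106: |R|=0.84936 <1
  x=-4.762: |R|=0.63936 <1
  x=-10.190: |R|=1.00749 >1
  x=-10.099: |R|=1.00393 >1
  x=-10.057: |R|=1.00227 >1
Interval (-10.0000, 0).

left endpoint -10.0000.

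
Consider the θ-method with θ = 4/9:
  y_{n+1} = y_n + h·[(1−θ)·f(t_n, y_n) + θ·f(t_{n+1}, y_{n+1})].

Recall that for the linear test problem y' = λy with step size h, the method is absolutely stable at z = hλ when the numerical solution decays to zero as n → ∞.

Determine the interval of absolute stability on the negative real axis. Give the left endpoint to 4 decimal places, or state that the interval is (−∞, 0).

(-18.0000, 0).

Set f=λy, z=hλ:
  y_{n+1} = y_n + z·[5/9·y_n + 4/9·y_{n+1}] ⇒ (1 − 4/9z)y_{n+1} = (1 + 5/9z)y_n
  Hence R(z) = (1 + 5/9z)/(1 − 4/9z).

Need |R(x)|<1, x<0.
x=-1.07: |R|=0.2748
R=−1: 1+5/9x = −1+4/9x ⇒ -1/9x=2 ⇒ x=2/(-1/9)=-18.0000
Confirm numerically:
  x=-13.142: |R|=0.92110 <1
  x=-10.663: |R|=0.85795 <1
  x=-8.705: |R|=0.78788 <1
  x=-18.481: |R|=1.00580 >1
  x=-18.068: |R|=1.00084 >1
Interval (-18.0000, 0).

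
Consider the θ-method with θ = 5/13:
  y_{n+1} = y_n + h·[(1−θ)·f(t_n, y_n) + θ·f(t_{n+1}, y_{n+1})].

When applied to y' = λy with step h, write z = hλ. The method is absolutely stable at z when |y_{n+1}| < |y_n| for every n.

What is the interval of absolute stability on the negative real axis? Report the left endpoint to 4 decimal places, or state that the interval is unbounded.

On y'=λy, z=hλ:
  y_{n+1} = y_n + z·[8/13·y_n + 5/13·y_{n+1}] ⇒ (1 − 5/13z)y_{n+1} = (1 + 8/13z)y_n
  so R(z) = (1 + 8/13z)/(1 − 5/13z).

Need |R(x)|<1, x<0.
x=-1.75: |R|=0.0460
R=−1: 1+8/13x = −1+5/13x ⇒ -3/13x=2 ⇒ x=2/(-3/13)=-8.6667
Confirm numerically:
  x=-8.401: |R|=0.98551 <1
  x=-6.672: |R|=0.87092 <1
  x=-5.310: |R|=0.74539 <1
  x=-8.991: |R|=1.01679 >1
  x=-8.927: |R|=1.01355 >1
  x=-8.701: |R|=1.00182 >1
Stable set (-8.6667, 0).

(-8.6667, 0).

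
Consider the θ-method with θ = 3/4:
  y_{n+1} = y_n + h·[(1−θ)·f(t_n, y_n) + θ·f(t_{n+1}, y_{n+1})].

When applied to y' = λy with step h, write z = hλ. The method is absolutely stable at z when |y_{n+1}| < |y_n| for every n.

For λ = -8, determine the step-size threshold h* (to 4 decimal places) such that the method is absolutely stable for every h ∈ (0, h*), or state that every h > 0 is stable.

On y'=λy, z=hλ:
  y_{n+1} = y_n + z·[1/4·y_n + 3/4·y_{n+1}] ⇒ (1 − 3/4z)y_{n+1} = (1 + 1/4z)y_n
  so R(z) = (1 + 1/4z)/(1 − 3/4z).

Find x<0 with |R(x)|<1.
x=-1.74: |R|=0.2451
x=-2: |R|=0.2000
x=-10: |R|=0.1765
x=-100: |R|=0.3158
θ=3/4≥1/2 ⇒ |1+1/4x|<|1−3/4x| ∀x<0 ⇒ unbounded interval.

interval (−∞, 0). Any h>0 works for λ=-8.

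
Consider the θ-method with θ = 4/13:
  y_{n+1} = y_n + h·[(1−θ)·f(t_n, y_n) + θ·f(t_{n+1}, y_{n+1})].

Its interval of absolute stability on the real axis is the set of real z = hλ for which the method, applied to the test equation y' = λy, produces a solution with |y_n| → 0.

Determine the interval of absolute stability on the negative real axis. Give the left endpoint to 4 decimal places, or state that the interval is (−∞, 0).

(-5.2000, 0).

On y'=λy, z=hλ:
  y_{n+1} = y_n + z·[9/13·y_n + 4/13·y_{n+1}] ⇒ (1 − 4/13z)y_{n+1} = (1 + 9/13z)y_n
  R(z) = (1 + 9/13z)/(1 − 4/13z).

Solve |R(x)|<1 on ℝ⁻.
x=-1.71: |R|=0.1205
R=−1: 1+9/13x = −1+4/13x ⇒ -5/13x=2 ⇒ x=2/(-5/13)=-5.2000
Confirm numerically:
  x=-3.407: |R|=0.66332 <1
  x=-2.900: |R|=0.53252 <1
  x=-2.554: |R|=0.43013 <1
  x=-5.528: |R|=1.04671 >1
  x=-5.338: |R|=1.02009 >1
Interval (-5.2000, 0).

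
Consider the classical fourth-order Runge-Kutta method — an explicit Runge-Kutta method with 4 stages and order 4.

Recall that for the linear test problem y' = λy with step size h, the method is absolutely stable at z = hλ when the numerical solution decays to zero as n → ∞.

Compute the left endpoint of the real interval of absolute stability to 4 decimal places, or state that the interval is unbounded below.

Set f=λy, z=hλ:
  order 4, 4-stage ⇒ R(z)=1+z+z^2/2+z^3/6+z^4/24
  (e.g. R(-0.39)=0.67713, |R|=0.67713)

Find x<0 with |R(x)|<1.
x=-0.39: |R|=0.6771
|R(-3.03)|=1.4361 |R(-1.48)|=0.2748 |R(-1.26)|=0.3054
Bisect:
  x_lo=-3.2016 |R|=1.8318  x_hi=-0.0574 |R|=0.9443
  mid=-1.62947 |R|=0.27078 →hi
  mid=-2.41553 |R|=0.57137 →hi
  mid=-2.80855 |R|=1.03564 →lo
  mid=-2.61204 |R|=0.76870 →hi
  mid=-2.71030 |R|=0.89269 →hi
  mid=-2.75942 |R|=0.96169 →hi
  mid=-2.78399 |R|=0.99803 →hi
  mid=-2.79627 |R|=1.01668 →lo
  mid=-2.79013 |R|=1.00732 →lo
  ...
  [-2.78533,-2.78514] ⇒ x*=-2.7853
Stable set (-2.7853, 0).

z* = -2.7853.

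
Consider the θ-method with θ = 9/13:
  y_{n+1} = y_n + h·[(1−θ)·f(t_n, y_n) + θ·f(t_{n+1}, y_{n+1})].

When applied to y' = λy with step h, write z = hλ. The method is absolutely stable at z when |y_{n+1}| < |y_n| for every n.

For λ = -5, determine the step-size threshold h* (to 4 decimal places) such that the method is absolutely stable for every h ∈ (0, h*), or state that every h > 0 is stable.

(−∞, 0) — no finite endpoint. Any h>0 works for λ=-5.

On y'=λy, z=hλ:
  y_{n+1} = y_n + z·[4/13·y_n + 9/13·y_{n+1}] ⇒ (1 − 9/13z)y_{n+1} = (1 + 4/13z)y_n
  ⇒ R(z) = (1 + 4/13z)/(1 − 9/13z).

Boundary: |R(x)|=1, x<0.
x=-0.42: |R|=0.6746
x=-2: |R|=0.1613
x=-10: |R|=0.2621
x=-100: |R|=0.4239
θ=9/13≥1/2 ⇒ |1+4/13x|<|1−9/13x| ∀x<0 ⇒ unbounded interval.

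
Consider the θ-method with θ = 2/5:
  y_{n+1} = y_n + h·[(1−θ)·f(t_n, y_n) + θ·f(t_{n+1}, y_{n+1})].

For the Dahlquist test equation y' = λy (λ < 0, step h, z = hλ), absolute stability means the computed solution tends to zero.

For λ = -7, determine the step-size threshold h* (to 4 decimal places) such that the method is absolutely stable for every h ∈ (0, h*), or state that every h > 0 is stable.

Test eqn y'=λy, z=hλ:
  y_{n+1} = y_n + z·[3/5·y_n + 2/5·y_{n+1}] ⇒ (1 − 2/5z)y_{n+1} = (1 + 3/5z)y_n
  so R(z) = (1 + 3/5z)/(1 − 2/5z).

Need |R(x)|<1, x<0.
x=-1.5: |R|=0.0625
R=−1: 1+3/5x = −1+2/5x ⇒ -1/5x=2 ⇒ x=2/(-1/5)=-10.0000
Confirm numerically:
  x=-9.307: |R|=0.97065 <1
  x=-8.853: |R|=0.94948 <1
  x=-6.433: |R|=0.80035 <1
  x=-5.868: |R|=0.75311 <1
  x=-10.519: |R|=1.01993 >1
  x=-10.478: |R|=1.01842 >1
  x=-10.085: |R|=1.00338 >1
Stable set (-10.0000, 0).

(-10.0000,0); λ=-7 ⇒ h* = (10)/7 = 1.4286.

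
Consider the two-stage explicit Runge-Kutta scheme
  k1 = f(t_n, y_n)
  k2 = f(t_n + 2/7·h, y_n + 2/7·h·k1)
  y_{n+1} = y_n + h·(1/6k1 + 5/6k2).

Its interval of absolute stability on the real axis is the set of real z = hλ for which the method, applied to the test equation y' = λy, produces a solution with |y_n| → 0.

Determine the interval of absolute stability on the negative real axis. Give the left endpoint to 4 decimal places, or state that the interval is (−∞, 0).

With y'=λy (z=hλ):
  k1=λy_n ⇒ h·k1=z·y_n;  k2=λ(1+2/7z)y_n ⇒ h·k2=z(1+2/7z)y_n
  y_{n+1}/y_n = 1 + 1/6z + 5/6z(1+2/7z) = 1 + z + 5/21z²
  ⇒ R(z) = 1 + z + 5/21z².

Need |R(x)|<1, x<0.
x=-0.99: |R|=0.2434
R=1: x+5/21x²=0 ⇒ x=−21/5=-4.2000; min R=1−1/(4·5/21)=-0.0500>−1
Confirm numerically:
  x=-3.397: |R|=0.35053 <1
  x=-3.150: |R|=0.21250 <1
  x=-2.238: |R|=0.04547 <1
  x=-1.882: |R|=0.03868 <1
  x=-4.388: |R|=1.19642 >1
  x=-4.370: |R|=1.17688 >1
  x=-4.290: |R|=1.09193 >1
Stable set (-4.2000, 0).

(-4.2000, 0).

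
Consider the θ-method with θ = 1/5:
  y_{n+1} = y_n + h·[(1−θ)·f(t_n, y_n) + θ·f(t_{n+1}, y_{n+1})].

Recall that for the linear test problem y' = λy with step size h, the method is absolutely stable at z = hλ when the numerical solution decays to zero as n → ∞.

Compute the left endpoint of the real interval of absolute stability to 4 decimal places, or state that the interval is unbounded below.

Test eqn y'=λy, z=hλ:
  y_{n+1} = y_n + z·[4/5·y_n + 1/5·y_{n+1}] ⇒ (1 − 1/5z)y_{n+1} = (1 + 4/5z)y_n
  so R(z) = (1 + 4/5z)/(1 − 1/5z).

Solve |R(x)|<1 on ℝ⁻.
x=-1.58: |R|=0.2006
R=−1: 1+4/5x = −1+1/5x ⇒ -3/5x=2 ⇒ x=2/(-3/5)=-3.3333
Confirm numerically:
  x=-2.776: |R|=0.78498 <1
  x=-2.470: |R|=0.65328 <1
  x=-2.442: |R|=0.64069 <1
  x=-2.257: |R|=0.55505 <1
  x=-3.717: |R|=1.13204 >1
  x=-3.714: |R|=1.13105 >1
Interval (-3.3333, 0).

left endpoint -3.3333.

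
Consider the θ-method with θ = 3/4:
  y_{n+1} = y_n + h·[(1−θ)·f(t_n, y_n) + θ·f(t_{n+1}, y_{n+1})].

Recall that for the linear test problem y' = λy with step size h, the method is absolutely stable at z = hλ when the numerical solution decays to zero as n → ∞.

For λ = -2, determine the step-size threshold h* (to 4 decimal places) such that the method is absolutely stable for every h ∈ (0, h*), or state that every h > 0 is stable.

With y'=λy (z=hλ):
  y_{n+1} = y_n + z·[1/4·y_n + 3/4·y_{n+1}] ⇒ (1 − 3/4z)y_{n+1} = (1 + 1/4z)y_n
  ⇒ R(z) = (1 + 1/4z)/(1 − 3/4z).

Need |R(x)|<1, x<0.
x=-0.49: |R|=0.6417
x=-2: |R|=0.2000
x=-10: |R|=0.1765
x=-100: |R|=0.3158
θ=3/4≥1/2 ⇒ |1+1/4x|<|1−3/4x| ∀x<0 ⇒ unbounded interval.

(−∞, 0) — no finite endpoint. Any h>0 works for λ=-2.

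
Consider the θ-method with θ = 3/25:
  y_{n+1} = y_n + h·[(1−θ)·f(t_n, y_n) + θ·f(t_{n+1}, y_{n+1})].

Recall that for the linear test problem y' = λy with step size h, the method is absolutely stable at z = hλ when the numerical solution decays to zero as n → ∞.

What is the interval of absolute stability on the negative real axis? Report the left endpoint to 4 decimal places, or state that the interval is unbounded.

(-2.6316, 0).

On y'=λy, z=hλ:
  y_{n+1} = y_n + z·[22/25·y_n + 3/25·y_{n+1}] ⇒ (1 − 3/25z)y_{n+1} = (1 + 22/25z)y_n
  R(z) = (1 + 22/25z)/(1 − 3/25z).

Need |R(x)|<1, x<0.
x=-1.66: |R|=0.3843
R=−1: 1+22/25x = −1+3/25x ⇒ -19/25x=2 ⇒ x=2/(-19/25)=-2.6316
Confirm numerically:
  x=-2.597: |R|=0.97996 <1
  x=-2.374: |R|=0.84764 <1
  x=-1.619: |R|=0.35563 <1
  x=-3.131: |R|=1.27590 >1
  x=-3.103: |R|=1.26107 >1
  x=-2.944: |R|=1.17546 >1
So |R|<1 on (-2.6316, 0).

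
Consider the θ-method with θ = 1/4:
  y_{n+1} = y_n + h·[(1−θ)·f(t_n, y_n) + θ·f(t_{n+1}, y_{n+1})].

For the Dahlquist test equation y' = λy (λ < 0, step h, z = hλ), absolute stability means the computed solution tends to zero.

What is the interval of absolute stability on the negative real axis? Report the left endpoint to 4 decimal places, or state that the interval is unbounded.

Test eqn y'=λy, z=hλ:
  y_{n+1} = y_n + z·[3/4·y_n + 1/4·y_{n+1}] ⇒ (1 − 1/4z)y_{n+1} = (1 + 3/4z)y_n
  Hence R(z) = (1 + 3/4z)/(1 − 1/4z).

Solve |R(x)|<1 on ℝ⁻.
x=-1.77: |R|=0.2270
R=−1: 1+3/4x = −1+1/4x ⇒ -1/2x=2 ⇒ x=2/(-1/2)=-4.0000
Confirm numerically:
  x=-3.486: |R|=0.86268 <1
  x=-2.501: |R|=0.53884 <1
  x=-1.909: |R|=0.29227 <1
  x=-4.549: |R|=1.12844 >1
  x=-4.246: |R|=1.05967 >1
  x=-4.173: |R|=1.04233 >1
Stable set (-4.0000, 0).

z∈(-4.0000,0).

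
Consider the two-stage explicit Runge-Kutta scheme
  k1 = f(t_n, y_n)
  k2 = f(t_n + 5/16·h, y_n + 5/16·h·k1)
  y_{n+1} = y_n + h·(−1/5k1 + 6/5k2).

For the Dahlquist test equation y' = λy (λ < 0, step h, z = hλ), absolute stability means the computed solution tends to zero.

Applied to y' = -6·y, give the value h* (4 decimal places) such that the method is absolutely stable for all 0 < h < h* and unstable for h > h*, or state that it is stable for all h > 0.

With y'=λy (z=hλ):
  k1=λy_n ⇒ h·k1=z·y_n;  k2=λ(1+5/16z)y_n ⇒ h·k2=z(1+5/16z)y_n
  y_{n+1}/y_n = 1 − 1/5z + 6/5z(1+5/16z) = 1 + z + 3/8z²
  ⇒ R(z) = 1 + z + 3/8z².

Solve |R(x)|<1 on ℝ⁻.
x=-0.92: |R|=0.3974
R=1: x+3/8x²=0 ⇒ x=−8/3=-2.6667; min R=1−1/(4·3/8)=0.3333>−1
Confirm numerically:
  x=-2.269: |R|=0.66164 <1
  x=-2.053: |R|=0.52755 <1
  x=-2.026: |R|=0.51325 <1
  x=-1.083: |R|=0.35683 <1
  x=-3.262: |R|=1.72824 >1
  x=-3.117: |R|=1.52638 >1
  x=-2.887: |R|=1.23854 >1
Interval (-2.6667, 0).

(-2.6667,0); λ=-6 ⇒ h* = (8/3)/6 = 0.4444.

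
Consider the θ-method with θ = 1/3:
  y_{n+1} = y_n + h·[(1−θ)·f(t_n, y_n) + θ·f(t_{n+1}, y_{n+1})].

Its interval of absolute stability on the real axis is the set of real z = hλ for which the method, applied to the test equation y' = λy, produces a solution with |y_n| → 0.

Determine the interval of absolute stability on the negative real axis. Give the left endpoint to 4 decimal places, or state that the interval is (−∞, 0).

Set f=λy, z=hλ:
  y_{n+1} = y_n + z·[2/3·y_n + 1/3·y_{n+1}] ⇒ (1 − 1/3z)y_{n+1} = (1 + 2/3z)y_n
  ⇒ R(z) = (1 + 2/3z)/(1 − 1/3z).

Find x<0 with |R(x)|<1.
x=-1.39: |R|=0.0501
R=−1: 1+2/3x = −1+1/3x ⇒ -1/3x=2 ⇒ x=2/(-1/3)=-6.0000
Confirm numerically:
  x=-4.567: |R|=0.81063 <1
  x=-3.838: |R|=0.68383 <1
  x=-3.040: |R|=0.50993 <1
  x=-2.807: |R|=0.45015 <1
  x=-6.571: |R|=1.05966 >1
  x=-6.354: |R|=1.03784 >1
  x=-6.045: |R|=1.00498 >1
So |R|<1 on (-6.0000, 0).

z∈(-6.0000,0).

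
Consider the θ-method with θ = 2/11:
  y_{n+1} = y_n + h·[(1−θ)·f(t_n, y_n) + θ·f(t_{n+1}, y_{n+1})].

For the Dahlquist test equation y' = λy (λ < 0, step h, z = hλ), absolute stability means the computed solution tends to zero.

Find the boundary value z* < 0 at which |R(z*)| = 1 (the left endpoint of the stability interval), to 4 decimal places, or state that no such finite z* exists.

Test eqn y'=λy, z=hλ:
  y_{n+1} = y_n + z·[9/11·y_n + 2/11·y_{n+1}] ⇒ (1 − 2/11z)y_{n+1} = (1 + 9/11z)y_n
  ⇒ R(z) = (1 + 9/11z)/(1 − 2/11z).

Solve |R(x)|<1 on ℝ⁻.
x=-0.44: |R|=0.5926
R=−1: 1+9/11x = −1+2/11x ⇒ -7/11x=2 ⇒ x=2/(-7/11)=-3.1429
Confirm numerically:
  x=-2.906: |R|=0.90138 <1
  x=-2.757: |R|=0.83644 <1
  x=-2.187: |R|=0.56478 <1
  x=-2.101: |R|=0.52026 <1
  x=-3.696: |R|=1.21053 >1
  x=-3.469: |R|=1.12727 >1
  x=-3.290: |R|=1.05859 >1
Stable set (-3.1429, 0).

left endpoint -3.1429.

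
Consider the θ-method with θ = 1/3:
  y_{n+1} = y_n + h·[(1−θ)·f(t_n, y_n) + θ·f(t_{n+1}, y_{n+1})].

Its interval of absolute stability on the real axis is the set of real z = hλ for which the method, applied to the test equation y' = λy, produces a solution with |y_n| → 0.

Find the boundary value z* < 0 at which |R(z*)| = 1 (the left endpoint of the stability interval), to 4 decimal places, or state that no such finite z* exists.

Set f=λy, z=hλ:
  y_{n+1} = y_n + z·[2/3·y_n + 1/3·y_{n+1}] ⇒ (1 − 1/3z)y_{n+1} = (1 + 2/3z)y_n
  so R(z) = (1 + 2/3z)/(1 − 1/3z).

Solve |R(x)|<1 on ℝ⁻.
x=-0.47: |R|=0.5937
R=−1: 1+2/3x = −1+1/3x ⇒ -1/3x=2 ⇒ x=2/(-1/3)=-6.0000
Confirm numerically:
  x=-4.173: |R|=0.74529 <1
  x=-4.023: |R|=0.71850 <1
  x=-3.704: |R|=0.65752 <1
  x=-2.725: |R|=0.42795 <1
  x=-6.573: |R|=1.05986 >1
  x=-6.354: |R|=1.03784 >1
  x=-6.303: |R|=1.03257 >1
Stable set (-6.0000, 0).

left endpoint -6.0000.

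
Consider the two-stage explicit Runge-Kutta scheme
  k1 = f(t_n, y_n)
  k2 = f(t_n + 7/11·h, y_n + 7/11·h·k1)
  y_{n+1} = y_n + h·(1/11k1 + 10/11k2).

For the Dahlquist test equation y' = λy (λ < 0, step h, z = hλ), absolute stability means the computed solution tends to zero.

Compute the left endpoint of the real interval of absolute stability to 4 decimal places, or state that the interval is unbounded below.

Set f=λy, z=hλ:
  k1=λy_n ⇒ h·k1=z·y_n;  k2=λ(1+7/11z)y_n ⇒ h·k2=z(1+7/11z)y_n
  y_{n+1}/y_n = 1 + 1/11z + 10/11z(1+7/11z) = 1 + z + 70/121z²
  so R(z) = 1 + z + 70/121z².

Need |R(x)|<1, x<0.
x=-0.61: |R|=0.6053
R=1: x+70/121x²=0 ⇒ x=−121/70=-1.7286; min R=1−1/(4·70/121)=0.5679>−1
Confirm numerically:
  x=-1.637: |R|=0.91328 <1
  x=-1.092: |R|=0.59786 <1
  x=-1.043: |R|=0.58633 <1
  x=-0.727: |R|=0.57876 <1
  x=-2.019: |R|=1.33923 >1
  x=-1.917: |R|=1.20897 >1
  x=-1.819: |R|=1.09516 >1
Stable set (-1.7286, 0).

z* = -1.7286.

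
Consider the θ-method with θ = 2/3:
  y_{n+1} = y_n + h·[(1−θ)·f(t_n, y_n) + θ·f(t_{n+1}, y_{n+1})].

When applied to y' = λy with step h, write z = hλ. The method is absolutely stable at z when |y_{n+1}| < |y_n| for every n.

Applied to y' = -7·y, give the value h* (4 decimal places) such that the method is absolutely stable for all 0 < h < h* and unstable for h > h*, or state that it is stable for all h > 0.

(−∞, 0) — no finite endpoint. Any h>0 works for λ=-7.

Set f=λy, z=hλ:
  y_{n+1} = y_n + z·[1/3·y_n + 2/3·y_{n+1}] ⇒ (1 − 2/3z)y_{n+1} = (1 + 1/3z)y_n
  R(z) = (1 + 1/3z)/(1 − 2/3z).

Find x<0 with |R(x)|<1.
x=-0.55: |R|=0.5976
x=-2: |R|=0.1429
x=-10: |R|=0.3043
x=-100: |R|=0.4778
θ=2/3≥1/2 ⇒ |1+1/3x|<|1−2/3x| ∀x<0 ⇒ stable on all of ℝ⁻.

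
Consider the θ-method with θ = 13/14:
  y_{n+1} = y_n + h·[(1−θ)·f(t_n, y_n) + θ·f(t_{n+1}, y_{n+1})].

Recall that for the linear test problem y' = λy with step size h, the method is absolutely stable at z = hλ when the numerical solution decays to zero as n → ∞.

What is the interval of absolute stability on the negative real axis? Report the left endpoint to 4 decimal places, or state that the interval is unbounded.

With y'=λy (z=hλ):
  y_{n+1} = y_n + z·[1/14·y_n + 13/14·y_{n+1}] ⇒ (1 − 13/14z)y_{n+1} = (1 + 1/14z)y_n
  so R(z) = (1 + 1/14z)/(1 − 13/14z).

Solve |R(x)|<1 on ℝ⁻.
x=-0.36: |R|=0.7302
x=-2: |R|=0.3000
x=-10: |R|=0.0278
x=-100: |R|=0.0654
θ=13/14≥1/2 ⇒ |1+1/14x|<|1−13/14x| ∀x<0 ⇒ unbounded interval.

(−∞, 0) — no finite endpoint.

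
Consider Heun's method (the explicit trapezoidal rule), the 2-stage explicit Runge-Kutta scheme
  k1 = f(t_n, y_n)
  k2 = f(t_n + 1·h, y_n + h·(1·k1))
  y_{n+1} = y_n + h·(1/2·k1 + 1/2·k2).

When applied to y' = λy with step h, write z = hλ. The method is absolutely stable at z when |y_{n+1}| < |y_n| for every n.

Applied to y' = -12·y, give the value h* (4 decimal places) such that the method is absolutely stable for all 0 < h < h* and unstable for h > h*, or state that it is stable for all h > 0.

(-2.0000,0); λ=-12 ⇒ h* = 0.1667.

With y'=λy (z=hλ):
  order 2, 2-stage ⇒ R(z)=1+z+z^2/2
  (e.g. R(-1.38)=0.57220, |R|=0.57220)

Find x<0 with |R(x)|<1.
x=-1.38: |R|=0.5722
|R(-1.6)|=0.6800 |R(-1)|=0.5000 |R(-0.74)|=0.5338
Bisect:
  x_lo=-2.5428 |R|=1.6901  x_hi=-0.2865 |R|=0.7545
  mid=-1.41463 |R|=0.58596 →hi
  mid=-1.97869 |R|=0.97892 →hi
  mid=-2.26073 |R|=1.29472 →lo
  mid=-2.11971 |R|=1.12688 →lo
  mid=-2.04920 |R|=1.05041 →lo
  mid=-2.01395 |R|=1.01405 →lo
  mid=-1.99632 |R|=0.99633 →hi
  mid=-2.00514 |R|=1.00515 →lo
  ...
  [-2.00004,-1.99990] ⇒ x*=-2.0000
Stable set (-2.0000, 0).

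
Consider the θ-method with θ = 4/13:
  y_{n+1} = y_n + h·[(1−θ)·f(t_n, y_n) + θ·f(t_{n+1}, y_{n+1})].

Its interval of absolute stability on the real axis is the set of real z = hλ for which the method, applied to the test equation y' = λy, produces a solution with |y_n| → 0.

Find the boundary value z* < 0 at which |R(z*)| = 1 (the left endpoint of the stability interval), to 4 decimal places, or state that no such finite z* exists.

Set f=λy, z=hλ:
  y_{n+1} = y_n + z·[9/13·y_n + 4/13·y_{n+1}] ⇒ (1 − 4/13z)y_{n+1} = (1 + 9/13z)y_n
  so R(z) = (1 + 9/13z)/(1 − 4/13z).

Solve |R(x)|<1 on ℝ⁻.
x=-1.07: |R|=0.1950
R=−1: 1+9/13x = −1+4/13x ⇒ -5/13x=2 ⇒ x=2/(-5/13)=-5.2000
Confirm numerically:
  x=-4.313: |R|=0.85340 <1
  x=-3.098: |R|=0.58609 <1
  x=-2.925: |R|=0.53947 <1
  x=-2.475: |R|=0.40502 <1
  x=-5.762: |R|=1.07795 >1
  x=-5.428: |R|=1.03284 >1
So |R|<1 on (-5.2000, 0).

z* = -5.2000.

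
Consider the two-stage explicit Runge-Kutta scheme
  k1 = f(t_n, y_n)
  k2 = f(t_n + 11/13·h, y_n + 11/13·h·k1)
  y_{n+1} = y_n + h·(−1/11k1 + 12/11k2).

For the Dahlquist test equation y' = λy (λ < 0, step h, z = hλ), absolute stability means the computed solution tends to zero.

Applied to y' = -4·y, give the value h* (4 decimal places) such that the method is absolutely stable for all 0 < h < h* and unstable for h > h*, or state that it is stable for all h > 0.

Set f=λy, z=hλ:
  k1=λy_n ⇒ h·k1=z·y_n;  k2=λ(1+11/13z)y_n ⇒ h·k2=z(1+11/13z)y_n
  y_{n+1}/y_n = 1 − 1/11z + 12/11z(1+11/13z) = 1 + z + 12/13z²
  R(z) = 1 + z + 12/13z².

Find x<0 with |R(x)|<1.
x=-1.12: |R|=1.0379
R=1: x+12/13x²=0 ⇒ x=−13/12=-1.0833; min R=1−1/(4·12/13)=0.7292>−1
Confirm numerically:
  x=-0.775: |R|=0.77942 <1
  x=-0.692: |R|=0.75003 <1
  x=-0.626: |R|=0.73573 <1
  x=-0.611: |R|=0.73360 <1
  x=-1.648: |R|=1.85899 >1
  x=-1.194: |R|=1.12197 >1
Interval (-1.0833, 0).

(-1.0833,0); λ=-4 ⇒ h* = (13/12)/4 = 0.2708.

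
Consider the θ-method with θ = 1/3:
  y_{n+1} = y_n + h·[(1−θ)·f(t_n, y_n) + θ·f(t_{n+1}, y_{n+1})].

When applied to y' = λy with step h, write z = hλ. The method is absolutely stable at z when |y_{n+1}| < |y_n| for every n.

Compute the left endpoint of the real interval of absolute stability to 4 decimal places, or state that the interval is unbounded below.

left endpoint -6.0000.

With y'=λy (z=hλ):
  y_{n+1} = y_n + z·[2/3·y_n + 1/3·y_{n+1}] ⇒ (1 − 1/3z)y_{n+1} = (1 + 2/3z)y_n
  Hence R(z) = (1 + 2/3z)/(1 − 1/3z).

Boundary: |R(x)|=1, x<0.
x=-1.6: |R|=0.0435
R=−1: 1+2/3x = −1+1/3x ⇒ -1/3x=2 ⇒ x=2/(-1/3)=-6.0000
Confirm numerically:
  x=-4.363: |R|=0.77767 <1
  x=-4.216: |R|=0.75277 <1
  x=-3.297: |R|=0.57075 <1
  x=-6.318: |R|=1.03413 >1
  x=-6.263: |R|=1.02839 >1
So |R|<1 on (-6.0000, 0).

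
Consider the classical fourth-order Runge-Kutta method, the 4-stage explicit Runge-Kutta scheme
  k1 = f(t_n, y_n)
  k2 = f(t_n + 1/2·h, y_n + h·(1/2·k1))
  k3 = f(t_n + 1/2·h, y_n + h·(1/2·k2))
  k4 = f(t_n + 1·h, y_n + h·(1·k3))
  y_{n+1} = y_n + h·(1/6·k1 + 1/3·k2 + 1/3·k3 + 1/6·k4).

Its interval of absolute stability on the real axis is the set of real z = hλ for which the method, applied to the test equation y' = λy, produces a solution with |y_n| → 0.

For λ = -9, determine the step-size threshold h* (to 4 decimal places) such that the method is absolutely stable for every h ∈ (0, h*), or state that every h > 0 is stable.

(-2.7853,0); λ=-9 ⇒ h* = 0.3095.

On y'=λy, z=hλ:
  order 4, 4-stage ⇒ R(z)=1+z+z^2/2+z^3/6+z^4/24
  (e.g. R(-1.63)=0.27079, |R|=0.27079)

Need |R(x)|<1, x<0.
x=-1.63: |R|=0.2708
|R(-3)|=1.3750 |R(-2.14)|=0.3903 |R(-1.85)|=0.2940
Bisect:
  x_lo=-3.2899 |R|=2.0683  x_hi=-0.0677 |R|=0.9345
  mid=-1.67881 |R|=0.27277 →hi
  mid=-2.48437 |R|=0.63333 →hi
  mid=-2.88715 |R|=1.16474 →lo
  mid=-2.68576 |R|=0.86001 →hi
  mid=-2.78645 |R|=1.00175 →lo
  mid=-2.73610 |R|=0.92833 →hi
  mid=-2.76128 |R|=0.96439 →hi
  mid=-2.77386 |R|=0.98290 →hi
  ...
  [-2.78547,-2.78527] ⇒ x*=-2.7853
Stable set (-2.7853, 0).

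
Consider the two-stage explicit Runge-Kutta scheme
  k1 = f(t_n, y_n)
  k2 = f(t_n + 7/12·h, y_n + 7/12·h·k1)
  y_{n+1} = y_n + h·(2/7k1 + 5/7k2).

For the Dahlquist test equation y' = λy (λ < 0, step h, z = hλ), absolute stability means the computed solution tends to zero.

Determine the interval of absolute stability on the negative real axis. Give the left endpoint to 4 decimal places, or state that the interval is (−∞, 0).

With y'=λy (z=hλ):
  k1=λy_n ⇒ h·k1=z·y_n;  k2=λ(1+7/12z)y_n ⇒ h·k2=z(1+7/12z)y_n
  y_{n+1}/y_n = 1 + 2/7z + 5/7z(1+7/12z) = 1 + z + 5/12z²
  so R(z) = 1 + z + 5/12z².

Solve |R(x)|<1 on ℝ⁻.
x=-1.75: |R|=0.5260
R=1: x+5/12x²=0 ⇒ x=−12/5=-2.4000; min R=1−1/(4·5/12)=0.4000>−1
Confirm numerically:
  x=-2.334: |R|=0.93582 <1
  x=-2.277: |R|=0.88330 <1
  x=-1.687: |R|=0.49882 <1
  x=-2.845: |R|=1.52751 >1
  x=-2.830: |R|=1.50704 >1
So |R|<1 on (-2.4000, 0).

z∈(-2.4000,0).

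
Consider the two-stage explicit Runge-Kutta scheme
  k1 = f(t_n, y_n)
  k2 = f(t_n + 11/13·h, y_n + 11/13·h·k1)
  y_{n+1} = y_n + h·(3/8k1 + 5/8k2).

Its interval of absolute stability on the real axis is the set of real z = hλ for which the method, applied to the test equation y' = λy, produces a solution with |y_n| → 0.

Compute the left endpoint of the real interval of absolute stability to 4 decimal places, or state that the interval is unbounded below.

Set f=λy, z=hλ:
  k1=λy_n ⇒ h·k1=z·y_n;  k2=λ(1+11/13z)y_n ⇒ h·k2=z(1+11/13z)y_n
  y_{n+1}/y_n = 1 + 3/8z + 5/8z(1+11/13z) = 1 + z + 55/104z²
  ⇒ R(z) = 1 + z + 55/104z².

Find x<0 with |R(x)|<1.
x=-1.38: |R|=0.6271
R=1: x+55/104x²=0 ⇒ x=−104/55=-1.8909; min R=1−1/(4·55/104)=0.5273>−1
Confirm numerically:
  x=-1.867: |R|=0.97639 <1
  x=-1.596: |R|=0.75109 <1
  x=-1.260: |R|=0.57960 <1
  x=-1.175: |R|=0.55514 <1
  x=-2.462: |R|=1.74357 >1
  x=-2.132: |R|=1.27183 >1
So |R|<1 on (-1.8909, 0).

left endpoint -1.8909.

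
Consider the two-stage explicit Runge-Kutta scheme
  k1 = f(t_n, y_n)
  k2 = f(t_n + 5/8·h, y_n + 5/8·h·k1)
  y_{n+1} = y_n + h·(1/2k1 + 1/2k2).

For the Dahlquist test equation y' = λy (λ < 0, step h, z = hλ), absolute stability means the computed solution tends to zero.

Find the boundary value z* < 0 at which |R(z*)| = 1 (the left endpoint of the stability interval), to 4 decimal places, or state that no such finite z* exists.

On y'=λy, z=hλ:
  k1=λy_n ⇒ h·k1=z·y_n;  k2=λ(1+5/8z)y_n ⇒ h·k2=z(1+5/8z)y_n
  y_{n+1}/y_n = 1 + 1/2z + 1/2z(1+5/8z) = 1 + z + 5/16z²
  ⇒ R(z) = 1 + z + 5/16z².

Need |R(x)|<1, x<0.
x=-0.6: |R|=0.5125
R=1: x+5/16x²=0 ⇒ x=−16/5=-3.2000; min R=1−1/(4·5/16)=0.2000>−1
Confirm numerically:
  x=-2.936: |R|=0.75778 <1
  x=-1.720: |R|=0.20450 <1
  x=-1.465: |R|=0.20570 <1
  x=-1.305: |R|=0.22720 <1
  x=-3.698: |R|=1.57550 >1
  x=-3.666: |R|=1.53386 >1
  x=-3.573: |R|=1.41648 >1
So |R|<1 on (-3.2000, 0).

left endpoint -3.2000.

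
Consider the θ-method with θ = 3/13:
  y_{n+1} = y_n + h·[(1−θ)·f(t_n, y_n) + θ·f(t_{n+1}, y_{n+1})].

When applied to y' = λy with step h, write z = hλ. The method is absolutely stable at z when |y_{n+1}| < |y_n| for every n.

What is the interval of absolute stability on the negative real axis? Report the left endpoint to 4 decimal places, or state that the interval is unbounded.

Test eqn y'=λy, z=hλ:
  y_{n+1} = y_n + z·[10/13·y_n + 3/13·y_{n+1}] ⇒ (1 − 3/13z)y_{n+1} = (1 + 10/13z)y_n
  so R(z) = (1 + 10/13z)/(1 − 3/13z).

Need |R(x)|<1, x<0.
x=-1.17: |R|=0.0787
R=−1: 1+10/13x = −1+3/13x ⇒ -7/13x=2 ⇒ x=2/(-7/13)=-3.7143
Confirm numerically:
  x=-3.413: |R|=0.90925 <1
  x=-2.403: |R|=0.54580 <1
  x=-2.154: |R|=0.43880 <1
  x=-3.855: |R|=1.04010 >1
  x=-3.805: |R|=1.02601 >1
So |R|<1 on (-3.7143, 0).

(-3.7143, 0).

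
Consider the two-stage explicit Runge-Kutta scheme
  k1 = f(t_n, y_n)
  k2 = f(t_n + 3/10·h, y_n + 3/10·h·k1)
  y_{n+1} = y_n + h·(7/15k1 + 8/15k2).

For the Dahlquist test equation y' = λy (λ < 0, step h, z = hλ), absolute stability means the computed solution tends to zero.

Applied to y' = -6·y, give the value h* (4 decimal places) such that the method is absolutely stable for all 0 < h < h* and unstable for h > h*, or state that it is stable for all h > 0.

Test eqn y'=λy, z=hλ:
  k1=λy_n ⇒ h·k1=z·y_n;  k2=λ(1+3/10z)y_n ⇒ h·k2=z(1+3/10z)y_n
  y_{n+1}/y_n = 1 + 7/15z + 8/15z(1+3/10z) = 1 + z + 4/25z²
  R(z) = 1 + z + 4/25z².

Find x<0 with |R(x)|<1.
x=-0.85: |R|=0.2656
R=1: x+4/25x²=0 ⇒ x=−25/4=-6.2500; min R=1−1/(4·4/25)=-0.5625>−1
Confirm numerically:
  x=-4.671: |R|=0.18008 <1
  x=-3.639: |R|=0.52023 <1
  x=-3.217: |R|=0.56115 <1
  x=-6.712: |R|=1.49615 >1
  x=-6.496: |R|=1.25568 >1
  x=-6.341: |R|=1.09232 >1
Stable set (-6.2500, 0).

(-6.2500,0); λ=-6 ⇒ h* = (25/4)/6 = 1.0417.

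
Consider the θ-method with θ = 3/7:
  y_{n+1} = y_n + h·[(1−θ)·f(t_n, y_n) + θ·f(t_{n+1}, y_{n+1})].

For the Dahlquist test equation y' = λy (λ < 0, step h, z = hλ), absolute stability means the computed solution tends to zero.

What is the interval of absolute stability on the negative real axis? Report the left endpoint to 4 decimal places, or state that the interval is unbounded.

z∈(-14.0000,0).

With y'=λy (z=hλ):
  y_{n+1} = y_n + z·[4/7·y_n + 3/7·y_{n+1}] ⇒ (1 − 3/7z)y_{n+1} = (1 + 4/7z)y_n
  R(z) = (1 + 4/7z)/(1 − 3/7z).

Solve |R(x)|<1 on ℝ⁻.
x=-0.31: |R|=0.7264
R=−1: 1+4/7x = −1+3/7x ⇒ -1/7x=2 ⇒ x=2/(-1/7)=-14.0000
Confirm numerically:
  x=-12.599: |R|=0.96873 <1
  x=-9.580: |R|=0.87633 <1
  x=-7.734: |R|=0.79253 <1
  x=-6.732: |R|=0.73275 <1
  x=-14.418: |R|=1.00832 >1
  x=-14.359: |R|=1.00717 >1
  x=-14.264: |R|=1.00530 >1
So |R|<1 on (-14.0000, 0).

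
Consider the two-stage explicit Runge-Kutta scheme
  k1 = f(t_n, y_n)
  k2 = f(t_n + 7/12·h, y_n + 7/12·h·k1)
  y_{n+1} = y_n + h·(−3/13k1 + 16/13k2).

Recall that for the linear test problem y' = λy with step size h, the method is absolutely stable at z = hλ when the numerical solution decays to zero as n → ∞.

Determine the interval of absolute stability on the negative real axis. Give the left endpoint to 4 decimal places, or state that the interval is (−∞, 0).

With y'=λy (z=hλ):
  k1=λy_n ⇒ h·k1=z·y_n;  k2=λ(1+7/12z)y_n ⇒ h·k2=z(1+7/12z)y_n
  y_{n+1}/y_n = 1 − 3/13z + 16/13z(1+7/12z) = 1 + z + 28/39z²
  so R(z) = 1 + z + 28/39z².

Boundary: |R(x)|=1, x<0.
x=-1.28: |R|=0.8963
R=1: x+28/39x²=0 ⇒ x=−39/28=-1.3929; min R=1−1/(4·28/39)=0.6518>−1
Confirm numerically:
  x=-1.022: |R|=0.72789 <1
  x=-0.705: |R|=0.65184 <1
  x=-0.685: |R|=0.65188 <1
  x=-1.780: |R|=1.49475 >1
  x=-1.632: |R|=1.28020 >1
So |R|<1 on (-1.3929, 0).

z∈(-1.3929,0).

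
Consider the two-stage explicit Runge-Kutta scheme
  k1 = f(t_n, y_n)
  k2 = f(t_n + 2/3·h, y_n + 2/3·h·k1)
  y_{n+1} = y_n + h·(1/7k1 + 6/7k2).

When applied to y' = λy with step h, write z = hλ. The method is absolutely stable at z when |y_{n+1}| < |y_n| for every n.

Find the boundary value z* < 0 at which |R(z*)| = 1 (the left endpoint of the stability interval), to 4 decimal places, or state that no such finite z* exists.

Test eqn y'=λy, z=hλ:
  k1=λy_n ⇒ h·k1=z·y_n;  k2=λ(1+2/3z)y_n ⇒ h·k2=z(1+2/3z)y_n
  y_{n+1}/y_n = 1 + 1/7z + 6/7z(1+2/3z) = 1 + z + 4/7z²
  Hence R(z) = 1 + z + 4/7z².

Find x<0 with |R(x)|<1.
x=-1.39: |R|=0.7141
R=1: x+4/7x²=0 ⇒ x=−7/4=-1.7500; min R=1−1/(4·4/7)=0.5625>−1
Confirm numerically:
  x=-1.572: |R|=0.84011 <1
  x=-1.310: |R|=0.67063 <1
  x=-1.241: |R|=0.63905 <1
  x=-2.249: |R|=1.64129 >1
  x=-2.246: |R|=1.63658 >1
Stable set (-1.7500, 0).

z* = -1.7500.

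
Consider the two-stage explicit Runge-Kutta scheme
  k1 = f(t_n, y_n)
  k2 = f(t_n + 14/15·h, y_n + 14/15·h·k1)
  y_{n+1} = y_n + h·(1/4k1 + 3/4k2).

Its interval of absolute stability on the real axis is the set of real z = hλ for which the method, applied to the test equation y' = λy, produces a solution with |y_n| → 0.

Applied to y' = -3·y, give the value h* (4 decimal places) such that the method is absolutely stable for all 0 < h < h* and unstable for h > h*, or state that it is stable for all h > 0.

(-1.4286,0); λ=-3 ⇒ h* = (10/7)/3 = 0.4762.

Set f=λy, z=hλ:
  k1=λy_n ⇒ h·k1=z·y_n;  k2=λ(1+14/15z)y_n ⇒ h·k2=z(1+14/15z)y_n
  y_{n+1}/y_n = 1 + 1/4z + 3/4z(1+14/15z) = 1 + z + 7/10z²
  ⇒ R(z) = 1 + z + 7/10z².

Solve |R(x)|<1 on ℝ⁻.
x=-1.11: |R|=0.7525
R=1: x+7/10x²=0 ⇒ x=−10/7=-1.4286; min R=1−1/(4·7/10)=0.6429>−1
Confirm numerically:
  x=-1.297: |R|=0.88055 <1
  x=-1.282: |R|=0.86847 <1
  x=-1.266: |R|=0.85593 <1
  x=-1.988: |R|=1.77850 >1
  x=-1.516: |R|=1.09278 >1
Stable set (-1.4286, 0).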